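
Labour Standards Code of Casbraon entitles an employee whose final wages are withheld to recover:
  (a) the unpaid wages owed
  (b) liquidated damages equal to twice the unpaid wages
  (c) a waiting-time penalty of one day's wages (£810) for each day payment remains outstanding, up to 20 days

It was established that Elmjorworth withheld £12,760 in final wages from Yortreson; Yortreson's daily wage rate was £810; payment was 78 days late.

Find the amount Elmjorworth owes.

Total award: £54,480

Doubled: 2 × £12,760 = £25,520
Penalty days: min(78, 20) = 20
Waiting-time penalty: 20 × £810 = £16,200
Total award: £12,760 + £25,520 + £16,200 = £54,480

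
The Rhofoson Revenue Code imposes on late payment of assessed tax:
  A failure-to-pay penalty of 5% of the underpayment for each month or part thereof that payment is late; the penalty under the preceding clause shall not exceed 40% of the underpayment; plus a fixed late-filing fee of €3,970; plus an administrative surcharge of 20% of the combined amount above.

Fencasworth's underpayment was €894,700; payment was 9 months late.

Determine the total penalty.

€434,220

Accrued rate: 5% × 9 = 45%, capped at 40% → 40%
Failure-to-pay penalty: 40% of €894,700 = €357,880
Penalty before surcharge: €357,880 + €3,970 = €361,850
Administrative surcharge: 20% of €361,850 = €72,370
Total penalty: €361,850 + €72,370 = €434,220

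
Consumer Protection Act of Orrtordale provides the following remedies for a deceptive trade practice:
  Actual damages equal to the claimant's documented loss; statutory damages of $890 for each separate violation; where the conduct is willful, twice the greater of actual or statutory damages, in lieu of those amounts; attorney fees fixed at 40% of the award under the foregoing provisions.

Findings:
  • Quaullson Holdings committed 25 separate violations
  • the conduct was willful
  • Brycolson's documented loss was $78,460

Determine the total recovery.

$219,688

Statutory damages: 25 × $890 = $22,250
Greater of actual damages ($78,460) or statutory damages ($22,250): $78,460
Doubled: 2 × $78,460 = $156,920
Attorney fees: 40% of $156,920 = $62,768
Total recovery: $156,920 + $62,768 = $219,688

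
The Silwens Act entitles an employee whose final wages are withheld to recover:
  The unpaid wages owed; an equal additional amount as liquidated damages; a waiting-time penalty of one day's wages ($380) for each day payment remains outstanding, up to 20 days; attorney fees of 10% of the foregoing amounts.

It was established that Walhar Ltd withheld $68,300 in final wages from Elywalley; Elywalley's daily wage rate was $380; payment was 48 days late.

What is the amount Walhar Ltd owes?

$158,620

Liquidated damages (equal amount): $68,300
Penalty days: min(48, 20) = 20
Waiting-time penalty: 20 × $380 = $7,600
Subtotal: $68,300 + $68,300 + $7,600 = $144,200
Attorney fees: 10% of $144,200 = $14,420
Total award: $144,200 + $14,420 = $158,620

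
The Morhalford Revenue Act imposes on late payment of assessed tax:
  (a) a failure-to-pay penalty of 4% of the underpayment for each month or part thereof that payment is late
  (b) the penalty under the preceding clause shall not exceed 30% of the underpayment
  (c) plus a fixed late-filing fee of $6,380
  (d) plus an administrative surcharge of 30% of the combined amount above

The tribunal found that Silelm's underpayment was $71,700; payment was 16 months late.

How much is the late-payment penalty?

Accrued rate: 4% × 16 = 64%, capped at 30% → 30%
Failure-to-pay penalty: 30% of $71,700 = $21,510
Penalty before surcharge: $21,510 + $6,380 = $27,890
Administrative surcharge: 30% of $27,890 = $8,367
Total penalty: $27,890 + $8,367 = $36,257

$36,257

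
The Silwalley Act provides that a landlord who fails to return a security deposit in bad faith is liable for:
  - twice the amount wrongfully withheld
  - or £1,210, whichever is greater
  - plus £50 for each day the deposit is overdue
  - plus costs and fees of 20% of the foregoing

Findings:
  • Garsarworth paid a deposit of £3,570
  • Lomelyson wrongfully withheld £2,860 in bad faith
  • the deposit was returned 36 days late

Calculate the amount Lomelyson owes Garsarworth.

Doubled: 2 × £2,860 = £5,720
Minimum £1,210: £5,720 meets the minimum, no increase.
Late-return penalty: 36 × £50 = £1,800
Damages plus late penalty: £5,720 + £1,800 = £7,520
Costs and fees: 20% of £7,520 = £1,504
Total recovery: £7,520 + £1,504 = £9,024

£9,024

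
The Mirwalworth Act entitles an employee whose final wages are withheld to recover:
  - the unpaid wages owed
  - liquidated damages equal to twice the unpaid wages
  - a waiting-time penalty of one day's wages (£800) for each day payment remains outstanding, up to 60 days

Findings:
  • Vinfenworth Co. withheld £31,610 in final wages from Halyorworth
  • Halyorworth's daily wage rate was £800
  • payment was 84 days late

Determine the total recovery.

Doubled: 2 × £31,610 = £63,220
Penalty days: min(84, 60) = 60
Waiting-time penalty: 60 × £800 = £48,000
Total award: £31,610 + £63,220 + £48,000 = £142,830

£142,830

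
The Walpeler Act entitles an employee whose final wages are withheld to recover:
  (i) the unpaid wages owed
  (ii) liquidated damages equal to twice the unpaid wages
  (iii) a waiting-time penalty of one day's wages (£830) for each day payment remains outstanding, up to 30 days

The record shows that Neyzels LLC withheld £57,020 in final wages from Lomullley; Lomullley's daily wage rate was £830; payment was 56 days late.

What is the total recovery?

Doubled: 2 × £57,020 = £114,040
Penalty days: min(56, 30) = 30
Waiting-time penalty: 30 × £830 = £24,900
Total award: £57,020 + £114,040 + £24,900 = £195,960

£195,960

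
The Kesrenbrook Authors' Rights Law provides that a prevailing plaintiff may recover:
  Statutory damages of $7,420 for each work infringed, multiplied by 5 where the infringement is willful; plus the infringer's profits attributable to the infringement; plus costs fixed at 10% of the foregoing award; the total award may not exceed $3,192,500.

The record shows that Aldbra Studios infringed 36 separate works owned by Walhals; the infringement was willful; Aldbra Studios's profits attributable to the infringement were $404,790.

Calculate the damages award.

$1,914,429

Statutory damages: 36 × $7,420 = $267,120
Multiplied by 5: 5 × $267,120 = $1,335,600
Combined award: $1,335,600 + $404,790 = $1,740,390
Costs: 10% of $1,740,390 = $174,039
Award plus costs: $1,740,390 + $174,039 = $1,914,429
Cap at $3,192,500: $1,914,429 is within the cap, no reduction.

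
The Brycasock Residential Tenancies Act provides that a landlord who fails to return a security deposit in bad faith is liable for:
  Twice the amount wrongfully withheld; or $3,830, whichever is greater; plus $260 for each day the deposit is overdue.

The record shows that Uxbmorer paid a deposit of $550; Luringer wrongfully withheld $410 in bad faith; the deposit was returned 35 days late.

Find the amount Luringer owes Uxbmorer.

$12,930

Doubled: 2 × $410 = $820
Minimum $3,830: $820 is below the minimum → $3,830
Late-return penalty: 35 × $260 = $9,100
Damages plus late penalty: $3,830 + $9,100 = $12,930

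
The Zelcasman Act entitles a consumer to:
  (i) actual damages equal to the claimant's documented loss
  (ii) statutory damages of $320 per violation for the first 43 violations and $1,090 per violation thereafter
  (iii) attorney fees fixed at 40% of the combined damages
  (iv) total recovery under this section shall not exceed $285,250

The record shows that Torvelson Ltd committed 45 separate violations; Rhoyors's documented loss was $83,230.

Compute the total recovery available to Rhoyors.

First 43 violations: 43 × $320 = $13,760
Remaining violations: (45 − 43) × $1,090 = $2,180
Statutory damages: $13,760 + $2,180 = $15,940
Combined damages: $83,230 + $15,940 = $99,170
Attorney fees: 40% of $99,170 = $39,668
Total before cap: $99,170 + $39,668 = $138,838
Cap at $285,250: $138,838 is within the cap, no reduction.

$138,838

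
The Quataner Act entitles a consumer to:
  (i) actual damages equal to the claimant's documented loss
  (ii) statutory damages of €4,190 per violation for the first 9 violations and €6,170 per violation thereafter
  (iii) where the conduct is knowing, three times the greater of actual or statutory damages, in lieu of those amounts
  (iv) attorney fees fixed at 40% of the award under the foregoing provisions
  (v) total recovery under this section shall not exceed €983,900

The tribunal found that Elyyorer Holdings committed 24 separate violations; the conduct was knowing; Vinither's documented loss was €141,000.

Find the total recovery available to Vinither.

First 9 violations: 9 × €4,190 = €37,710
Remaining violations: (24 − 9) × €6,170 = €92,550
Statutory damages: €37,710 + €92,550 = €130,260
Greater of actual damages (€141,000) or statutory damages (€130,260): €141,000
Trebled: 3 × €141,000 = €423,000
Attorney fees: 40% of €423,000 = €169,200
Total before cap: €423,000 + €169,200 = €592,200
Cap at €983,900: €592,200 is within the cap, no reduction.

€592,200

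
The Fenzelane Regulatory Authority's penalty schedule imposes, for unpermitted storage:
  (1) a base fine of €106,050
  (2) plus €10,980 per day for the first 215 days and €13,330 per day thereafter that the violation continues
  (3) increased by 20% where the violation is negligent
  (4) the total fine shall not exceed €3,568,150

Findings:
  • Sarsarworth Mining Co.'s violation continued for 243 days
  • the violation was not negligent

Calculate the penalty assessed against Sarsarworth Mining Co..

First 215 days: 215 × €10,980 = €2,360,700
Remaining days: (243 − 215) × €13,330 = €373,240
Per-day component: €2,360,700 + €373,240 = €2,733,940
Base plus per-day: €106,050 + €2,733,940 = €2,839,990
The violation was not negligent: no 20% increase.
Cap at €3,568,150: €2,839,990 is within the cap, no reduction.

Civil penalty: €2,839,990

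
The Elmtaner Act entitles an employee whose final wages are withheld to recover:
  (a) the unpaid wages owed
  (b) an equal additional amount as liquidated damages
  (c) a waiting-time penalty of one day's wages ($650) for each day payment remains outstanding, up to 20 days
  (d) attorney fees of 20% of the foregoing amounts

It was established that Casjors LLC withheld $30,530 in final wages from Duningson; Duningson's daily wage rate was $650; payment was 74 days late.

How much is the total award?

Liquidated damages (equal amount): $30,530
Penalty days: min(74, 20) = 20
Waiting-time penalty: 20 × $650 = $13,000
Subtotal: $30,530 + $30,530 + $13,000 = $74,060
Attorney fees: 20% of $74,060 = $14,812
Total award: $74,060 + $14,812 = $88,872

$88,872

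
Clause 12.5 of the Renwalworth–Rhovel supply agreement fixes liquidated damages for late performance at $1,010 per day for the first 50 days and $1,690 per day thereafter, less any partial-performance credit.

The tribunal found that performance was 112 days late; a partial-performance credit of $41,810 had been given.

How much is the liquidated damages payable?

First 50 days: 50 × $1,010 = $50,500
Remaining days: (112 − 50) × $1,690 = $104,780
Accrued per-day damages: $50,500 + $104,780 = $155,280
Less partial-performance credit: $155,280 − $41,810 = $113,470

$113,470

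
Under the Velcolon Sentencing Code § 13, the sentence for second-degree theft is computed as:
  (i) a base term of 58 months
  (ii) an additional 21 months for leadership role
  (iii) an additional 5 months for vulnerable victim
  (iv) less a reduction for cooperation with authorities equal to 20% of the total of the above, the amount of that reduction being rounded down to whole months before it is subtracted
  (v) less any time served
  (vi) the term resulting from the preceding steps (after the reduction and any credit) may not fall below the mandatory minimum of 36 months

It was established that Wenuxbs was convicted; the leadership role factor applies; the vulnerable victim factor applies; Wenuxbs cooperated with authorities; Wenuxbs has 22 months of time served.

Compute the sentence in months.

Leadership role enhancement: +21 months
Vulnerable victim enhancement: +5 months
Adjusted term: 58 months + 21 months + 5 months = 84 months
Cooperation with authorities reduction: 20% of 84 months = 16 months (rounded down)
After reduction: 84 − 16 = 68 months
Less time served: 68 months − 22 months = 46 months
Minimum 36 months: 46 months meets the minimum, no increase.

46 months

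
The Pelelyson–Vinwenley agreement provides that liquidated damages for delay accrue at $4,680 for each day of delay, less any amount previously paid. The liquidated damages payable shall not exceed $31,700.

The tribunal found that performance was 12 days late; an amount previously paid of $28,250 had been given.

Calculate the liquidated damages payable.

Per-day damages: 12 × $4,680 = $56,160
Less amount previously paid: $56,160 − $28,250 = $27,910
Cap at $31,700: $27,910 is within the cap, no reduction.

$27,910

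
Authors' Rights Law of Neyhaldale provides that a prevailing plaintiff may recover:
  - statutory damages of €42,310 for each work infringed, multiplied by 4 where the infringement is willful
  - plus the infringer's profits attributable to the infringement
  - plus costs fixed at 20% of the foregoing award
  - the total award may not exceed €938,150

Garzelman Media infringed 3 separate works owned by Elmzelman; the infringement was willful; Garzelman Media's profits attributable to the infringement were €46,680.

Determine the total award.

Statutory damages: 3 × €42,310 = €126,930
Multiplied by 4: 4 × €126,930 = €507,720
Combined award: €507,720 + €46,680 = €554,400
Costs: 20% of €554,400 = €110,880
Award plus costs: €554,400 + €110,880 = €665,280
Cap at €938,150: €665,280 is within the cap, no reduction.

€665,280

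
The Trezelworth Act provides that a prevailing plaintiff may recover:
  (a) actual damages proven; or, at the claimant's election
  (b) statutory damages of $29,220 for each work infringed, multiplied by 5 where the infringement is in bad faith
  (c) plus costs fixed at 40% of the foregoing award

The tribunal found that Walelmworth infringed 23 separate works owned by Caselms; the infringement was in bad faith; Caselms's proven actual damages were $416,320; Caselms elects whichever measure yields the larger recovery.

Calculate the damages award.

Statutory damages: 23 × $29,220 = $672,060
Multiplied by 5: 5 × $672,060 = $3,360,300
Greater of actual damages ($416,320) or enhanced statutory damages ($3,360,300): $3,360,300
Costs: 40% of $3,360,300 = $1,344,120
Award plus costs: $3,360,300 + $1,344,120 = $4,704,420

$4,704,420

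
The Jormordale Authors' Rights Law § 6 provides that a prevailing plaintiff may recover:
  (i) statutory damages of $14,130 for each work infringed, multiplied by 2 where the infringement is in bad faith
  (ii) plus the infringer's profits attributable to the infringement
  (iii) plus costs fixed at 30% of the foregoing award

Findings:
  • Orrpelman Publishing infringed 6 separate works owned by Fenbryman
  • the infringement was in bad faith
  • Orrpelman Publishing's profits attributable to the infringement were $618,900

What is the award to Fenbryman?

$1,024,998

Statutory damages: 6 × $14,130 = $84,780
Doubled: 2 × $84,780 = $169,560
Combined award: $169,560 + $618,900 = $788,460
Costs: 30% of $788,460 = $236,538
Award plus costs: $788,460 + $236,538 = $1,024,998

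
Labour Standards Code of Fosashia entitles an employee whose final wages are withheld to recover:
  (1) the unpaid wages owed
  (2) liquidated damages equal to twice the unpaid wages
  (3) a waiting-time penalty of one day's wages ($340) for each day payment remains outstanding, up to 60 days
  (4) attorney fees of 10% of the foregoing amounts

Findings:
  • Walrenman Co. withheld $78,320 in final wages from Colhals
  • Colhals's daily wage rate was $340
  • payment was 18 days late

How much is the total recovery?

$265,188

Doubled: 2 × $78,320 = $156,640
Penalty days: min(18, 60) = 18
Waiting-time penalty: 18 × $340 = $6,120
Subtotal: $78,320 + $156,640 + $6,120 = $241,080
Attorney fees: 10% of $241,080 = $24,108
Total award: $241,080 + $24,108 = $265,188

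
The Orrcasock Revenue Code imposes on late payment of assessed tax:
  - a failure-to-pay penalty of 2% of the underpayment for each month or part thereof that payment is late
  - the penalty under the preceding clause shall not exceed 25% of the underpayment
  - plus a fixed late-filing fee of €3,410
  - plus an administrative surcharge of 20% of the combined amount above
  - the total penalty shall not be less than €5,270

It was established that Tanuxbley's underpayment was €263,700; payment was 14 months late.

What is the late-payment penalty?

Accrued rate: 2% × 14 = 28%, capped at 25% → 25%
Failure-to-pay penalty: 25% of €263,700 = €65,925
Penalty before surcharge: €65,925 + €3,410 = €69,335
Administrative surcharge: 20% of €69,335 = €13,867
Total penalty: €69,335 + €13,867 = €83,202
Minimum €5,270: €83,202 meets the minimum, no increase.

€83,202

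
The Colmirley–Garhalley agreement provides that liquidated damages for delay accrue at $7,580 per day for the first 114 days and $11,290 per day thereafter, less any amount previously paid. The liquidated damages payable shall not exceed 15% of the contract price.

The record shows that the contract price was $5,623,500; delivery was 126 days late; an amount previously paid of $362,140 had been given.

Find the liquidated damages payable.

Liquidated damages: $637,460

First 114 days: 114 × $7,580 = $864,120
Remaining days: (126 − 114) × $11,290 = $135,480
Accrued per-day damages: $864,120 + $135,480 = $999,600
Less amount previously paid: $999,600 − $362,140 = $637,460
Cap: 15% of $5,623,500 = $843,525
Cap at $843,525: $637,460 is within the cap, no reduction.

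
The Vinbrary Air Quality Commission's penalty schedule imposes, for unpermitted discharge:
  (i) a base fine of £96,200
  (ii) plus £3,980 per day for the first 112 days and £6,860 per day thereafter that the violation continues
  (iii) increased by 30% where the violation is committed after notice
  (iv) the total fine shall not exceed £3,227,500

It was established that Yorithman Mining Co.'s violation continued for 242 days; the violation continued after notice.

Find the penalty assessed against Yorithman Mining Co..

First 112 days: 112 × £3,980 = £445,760
Remaining days: (242 − 112) × £6,860 = £891,800
Per-day component: £445,760 + £891,800 = £1,337,560
Base plus per-day: £96,200 + £1,337,560 = £1,433,760
Enhancement: 30% of £1,433,760 = £430,128
Enhanced fine: £1,433,760 + £430,128 = £1,863,888
Cap at £3,227,500: £1,863,888 is within the cap, no reduction.

£1,863,888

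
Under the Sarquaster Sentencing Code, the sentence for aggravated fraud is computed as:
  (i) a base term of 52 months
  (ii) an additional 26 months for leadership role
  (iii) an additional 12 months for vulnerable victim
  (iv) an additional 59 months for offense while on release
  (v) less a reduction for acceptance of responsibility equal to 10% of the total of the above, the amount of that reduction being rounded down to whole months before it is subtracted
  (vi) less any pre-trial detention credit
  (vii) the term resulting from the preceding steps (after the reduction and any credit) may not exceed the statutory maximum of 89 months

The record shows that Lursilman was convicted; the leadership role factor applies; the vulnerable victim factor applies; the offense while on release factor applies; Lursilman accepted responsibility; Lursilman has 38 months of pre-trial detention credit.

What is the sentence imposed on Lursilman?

89 months

Leadership role enhancement: +26 months
Vulnerable victim enhancement: +12 months
Offense while on release enhancement: +59 months
Adjusted term: 52 months + 26 months + 12 months + 59 months = 149 months
Acceptance of responsibility reduction: 10% of 149 months = 14 months (rounded down)
After reduction: 149 − 14 = 135 months
Less pre-trial detention credit: 135 months − 38 months = 97 months
Cap at 89 months: 97 months exceeds the cap → 89 months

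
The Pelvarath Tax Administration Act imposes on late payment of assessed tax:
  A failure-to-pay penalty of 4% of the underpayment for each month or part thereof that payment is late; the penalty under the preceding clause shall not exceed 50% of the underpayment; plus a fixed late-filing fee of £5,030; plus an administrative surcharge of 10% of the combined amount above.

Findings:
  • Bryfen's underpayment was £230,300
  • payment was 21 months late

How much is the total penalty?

£132,198

Accrued rate: 4% × 21 = 84%, capped at 50% → 50%
Failure-to-pay penalty: 50% of £230,300 = £115,150
Penalty before surcharge: £115,150 + £5,030 = £120,180
Administrative surcharge: 10% of £120,180 = £12,018
Total penalty: £120,180 + £12,018 = £132,198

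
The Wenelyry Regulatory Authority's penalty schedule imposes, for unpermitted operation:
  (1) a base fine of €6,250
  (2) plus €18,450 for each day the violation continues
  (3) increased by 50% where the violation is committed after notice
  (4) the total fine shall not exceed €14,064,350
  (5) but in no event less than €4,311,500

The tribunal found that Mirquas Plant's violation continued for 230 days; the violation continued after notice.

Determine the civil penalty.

Per-day component: 230 × €18,450 = €4,243,500
Base plus per-day: €6,250 + €4,243,500 = €4,249,750
Enhancement: 50% of €4,249,750 = €2,124,875
Enhanced fine: €4,249,750 + €2,124,875 = €6,374,625
Cap at €14,064,350: €6,374,625 is within the cap, no reduction.
Minimum €4,311,500: €6,374,625 meets the minimum, no increase.

Civil penalty: €6,374,625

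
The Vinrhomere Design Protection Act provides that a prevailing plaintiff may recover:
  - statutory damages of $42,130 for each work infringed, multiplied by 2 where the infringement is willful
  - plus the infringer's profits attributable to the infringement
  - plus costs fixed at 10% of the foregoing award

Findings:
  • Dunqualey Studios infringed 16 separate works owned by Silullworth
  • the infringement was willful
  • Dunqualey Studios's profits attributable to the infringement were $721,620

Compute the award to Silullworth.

Statutory damages: 16 × $42,130 = $674,080
Doubled: 2 × $674,080 = $1,348,160
Combined award: $1,348,160 + $721,620 = $2,069,780
Costs: 10% of $2,069,780 = $206,978
Award plus costs: $2,069,780 + $206,978 = $2,276,758

$2,276,758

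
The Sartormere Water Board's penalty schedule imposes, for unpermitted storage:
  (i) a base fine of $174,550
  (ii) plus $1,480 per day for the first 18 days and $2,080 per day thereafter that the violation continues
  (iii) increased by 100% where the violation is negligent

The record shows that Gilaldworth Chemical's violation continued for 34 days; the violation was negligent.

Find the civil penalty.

First 18 days: 18 × $1,480 = $26,640
Remaining days: (34 − 18) × $2,080 = $33,280
Per-day component: $26,640 + $33,280 = $59,920
Base plus per-day: $174,550 + $59,920 = $234,470
Enhancement: 100% of $234,470 = $234,470
Enhanced fine: $234,470 + $234,470 = $468,940

Civil penalty: $468,940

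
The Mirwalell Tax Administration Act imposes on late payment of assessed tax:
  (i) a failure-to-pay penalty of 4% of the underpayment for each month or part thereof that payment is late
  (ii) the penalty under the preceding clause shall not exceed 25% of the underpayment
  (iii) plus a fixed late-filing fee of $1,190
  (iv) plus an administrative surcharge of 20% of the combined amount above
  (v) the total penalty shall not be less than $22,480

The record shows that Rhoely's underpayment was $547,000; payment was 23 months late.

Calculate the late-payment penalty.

Accrued rate: 4% × 23 = 92%, capped at 25% → 25%
Failure-to-pay penalty: 25% of $547,000 = $136,750
Penalty before surcharge: $136,750 + $1,190 = $137,940
Administrative surcharge: 20% of $137,940 = $27,588
Total penalty: $137,940 + $27,588 = $165,528
Minimum $22,480: $165,528 meets the minimum, no increase.

Penalty: $165,528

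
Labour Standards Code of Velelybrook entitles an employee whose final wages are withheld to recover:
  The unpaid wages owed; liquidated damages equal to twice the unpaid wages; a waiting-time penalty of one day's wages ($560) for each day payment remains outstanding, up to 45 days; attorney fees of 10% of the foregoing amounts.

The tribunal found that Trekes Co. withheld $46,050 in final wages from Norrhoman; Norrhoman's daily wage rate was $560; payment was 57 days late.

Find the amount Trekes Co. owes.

Doubled: 2 × $46,050 = $92,100
Penalty days: min(57, 45) = 45
Waiting-time penalty: 45 × $560 = $25,200
Subtotal: $46,050 + $92,100 + $25,200 = $163,350
Attorney fees: 10% of $163,350 = $16,335
Total award: $163,350 + $16,335 = $179,685

$179,685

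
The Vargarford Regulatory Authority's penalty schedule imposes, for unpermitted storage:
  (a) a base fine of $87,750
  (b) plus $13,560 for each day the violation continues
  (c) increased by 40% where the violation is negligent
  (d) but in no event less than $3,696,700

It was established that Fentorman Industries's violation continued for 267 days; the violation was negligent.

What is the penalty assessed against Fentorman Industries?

$5,191,578

Per-day component: 267 × $13,560 = $3,620,520
Base plus per-day: $87,750 + $3,620,520 = $3,708,270
Enhancement: 40% of $3,708,270 = $1,483,308
Enhanced fine: $3,708,270 + $1,483,308 = $5,191,578
Minimum $3,696,700: $5,191,578 meets the minimum, no increase.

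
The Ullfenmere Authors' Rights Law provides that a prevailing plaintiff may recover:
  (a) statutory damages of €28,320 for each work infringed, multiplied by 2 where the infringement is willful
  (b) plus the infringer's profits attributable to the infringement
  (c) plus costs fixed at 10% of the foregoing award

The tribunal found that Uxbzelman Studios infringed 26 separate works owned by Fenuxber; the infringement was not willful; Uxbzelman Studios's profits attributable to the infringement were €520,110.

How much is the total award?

Statutory damages: 26 × €28,320 = €736,320
Infringement not willful: no ×2 enhancement.
Combined award: €736,320 + €520,110 = €1,256,430
Costs: 10% of €1,256,430 = €125,643
Award plus costs: €1,256,430 + €125,643 = €1,382,073

€1,382,073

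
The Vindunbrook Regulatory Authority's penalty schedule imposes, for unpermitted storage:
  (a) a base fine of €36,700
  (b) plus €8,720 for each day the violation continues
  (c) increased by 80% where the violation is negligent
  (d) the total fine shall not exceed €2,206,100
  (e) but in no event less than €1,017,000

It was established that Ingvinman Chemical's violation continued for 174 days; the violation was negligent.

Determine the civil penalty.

Civil penalty: €2,206,100

Per-day component: 174 × €8,720 = €1,517,280
Base plus per-day: €36,700 + €1,517,280 = €1,553,980
Enhancement: 80% of €1,553,980 = €1,243,184
Enhanced fine: €1,553,980 + €1,243,184 = €2,797,164
Cap at €2,206,100: €2,797,164 exceeds the cap → €2,206,100
Minimum €1,017,000: €2,206,100 meets the minimum, no increase.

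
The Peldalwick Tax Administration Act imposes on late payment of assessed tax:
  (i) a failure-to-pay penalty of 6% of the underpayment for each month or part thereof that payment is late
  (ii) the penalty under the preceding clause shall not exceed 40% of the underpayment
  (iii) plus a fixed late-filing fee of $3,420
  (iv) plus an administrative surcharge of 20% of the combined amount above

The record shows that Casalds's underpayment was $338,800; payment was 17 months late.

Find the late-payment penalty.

Accrued rate: 6% × 17 = 102%, capped at 40% → 40%
Failure-to-pay penalty: 40% of $338,800 = $135,520
Penalty before surcharge: $135,520 + $3,420 = $138,940
Administrative surcharge: 20% of $138,940 = $27,788
Total penalty: $138,940 + $27,788 = $166,728

$166,728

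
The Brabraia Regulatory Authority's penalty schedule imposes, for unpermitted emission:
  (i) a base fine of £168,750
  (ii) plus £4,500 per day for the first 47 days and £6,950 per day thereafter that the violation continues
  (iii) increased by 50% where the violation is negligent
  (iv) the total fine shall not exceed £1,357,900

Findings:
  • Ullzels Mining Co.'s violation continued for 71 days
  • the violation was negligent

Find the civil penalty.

First 47 days: 47 × £4,500 = £211,500
Remaining days: (71 − 47) × £6,950 = £166,800
Per-day component: £211,500 + £166,800 = £378,300
Base plus per-day: £168,750 + £378,300 = £547,050
Enhancement: 50% of £547,050 = £273,525
Enhanced fine: £547,050 + £273,525 = £820,575
Cap at £1,357,900: £820,575 is within the cap, no reduction.

£820,575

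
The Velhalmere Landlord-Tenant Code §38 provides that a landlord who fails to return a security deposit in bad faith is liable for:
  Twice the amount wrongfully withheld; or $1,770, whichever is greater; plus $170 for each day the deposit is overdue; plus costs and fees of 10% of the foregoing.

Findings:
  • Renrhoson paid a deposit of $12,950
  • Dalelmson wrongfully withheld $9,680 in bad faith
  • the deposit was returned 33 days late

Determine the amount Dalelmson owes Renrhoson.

Doubled: 2 × $9,680 = $19,360
Minimum $1,770: $19,360 meets the minimum, no increase.
Late-return penalty: 33 × $170 = $5,610
Damages plus late penalty: $19,360 + $5,610 = $24,970
Costs and fees: 10% of $24,970 = $2,497
Total recovery: $24,970 + $2,497 = $27,467

$27,467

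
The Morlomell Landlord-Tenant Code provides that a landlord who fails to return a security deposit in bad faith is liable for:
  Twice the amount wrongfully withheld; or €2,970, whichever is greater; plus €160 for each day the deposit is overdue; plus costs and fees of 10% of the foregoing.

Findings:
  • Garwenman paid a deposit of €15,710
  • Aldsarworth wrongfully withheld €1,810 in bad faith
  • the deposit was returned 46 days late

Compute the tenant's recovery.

€12,078

Doubled: 2 × €1,810 = €3,620
Minimum €2,970: €3,620 meets the minimum, no increase.
Late-return penalty: 46 × €160 = €7,360
Damages plus late penalty: €3,620 + €7,360 = €10,980
Costs and fees: 10% of €10,980 = €1,098
Total recovery: €10,980 + €1,098 = €12,078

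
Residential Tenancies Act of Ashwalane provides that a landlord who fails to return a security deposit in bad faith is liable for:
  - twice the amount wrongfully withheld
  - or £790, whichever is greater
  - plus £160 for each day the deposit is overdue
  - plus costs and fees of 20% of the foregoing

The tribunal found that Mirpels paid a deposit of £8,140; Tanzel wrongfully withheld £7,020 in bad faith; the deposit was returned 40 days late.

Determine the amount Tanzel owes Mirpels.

Doubled: 2 × £7,020 = £14,040
Minimum £790: £14,040 meets the minimum, no increase.
Late-return penalty: 40 × £160 = £6,400
Damages plus late penalty: £14,040 + £6,400 = £20,440
Costs and fees: 20% of £20,440 = £4,088
Total recovery: £20,440 + £4,088 = £24,528

£24,528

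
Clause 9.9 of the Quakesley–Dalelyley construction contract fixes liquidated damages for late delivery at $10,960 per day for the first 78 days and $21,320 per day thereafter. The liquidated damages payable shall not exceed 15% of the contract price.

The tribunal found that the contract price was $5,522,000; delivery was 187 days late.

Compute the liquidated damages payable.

$828,300

First 78 days: 78 × $10,960 = $854,880
Remaining days: (187 − 78) × $21,320 = $2,323,880
Accrued per-day damages: $854,880 + $2,323,880 = $3,178,760
Cap: 15% of $5,522,000 = $828,300
Cap at $828,300: $3,178,760 exceeds the cap → $828,300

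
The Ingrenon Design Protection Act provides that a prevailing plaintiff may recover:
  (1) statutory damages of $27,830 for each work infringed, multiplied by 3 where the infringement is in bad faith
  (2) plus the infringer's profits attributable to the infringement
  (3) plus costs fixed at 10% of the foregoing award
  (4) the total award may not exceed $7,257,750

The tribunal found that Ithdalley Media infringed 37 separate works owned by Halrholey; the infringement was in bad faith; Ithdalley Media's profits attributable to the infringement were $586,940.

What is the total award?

Statutory damages: 37 × $27,830 = $1,029,710
Trebled: 3 × $1,029,710 = $3,089,130
Combined award: $3,089,130 + $586,940 = $3,676,070
Costs: 10% of $3,676,070 = $367,607
Award plus costs: $3,676,070 + $367,607 = $4,043,677
Cap at $7,257,750: $4,043,677 is within the cap, no reduction.

$4,043,677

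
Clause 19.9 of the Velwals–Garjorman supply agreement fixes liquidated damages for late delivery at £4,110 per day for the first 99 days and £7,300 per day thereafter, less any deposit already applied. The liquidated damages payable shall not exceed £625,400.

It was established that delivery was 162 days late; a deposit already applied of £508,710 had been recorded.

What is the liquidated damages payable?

£358,080

First 99 days: 99 × £4,110 = £406,890
Remaining days: (162 − 99) × £7,300 = £459,900
Accrued per-day damages: £406,890 + £459,900 = £866,790
Less deposit already applied: £866,790 − £508,710 = £358,080
Cap at £625,400: £358,080 is within the cap, no reduction.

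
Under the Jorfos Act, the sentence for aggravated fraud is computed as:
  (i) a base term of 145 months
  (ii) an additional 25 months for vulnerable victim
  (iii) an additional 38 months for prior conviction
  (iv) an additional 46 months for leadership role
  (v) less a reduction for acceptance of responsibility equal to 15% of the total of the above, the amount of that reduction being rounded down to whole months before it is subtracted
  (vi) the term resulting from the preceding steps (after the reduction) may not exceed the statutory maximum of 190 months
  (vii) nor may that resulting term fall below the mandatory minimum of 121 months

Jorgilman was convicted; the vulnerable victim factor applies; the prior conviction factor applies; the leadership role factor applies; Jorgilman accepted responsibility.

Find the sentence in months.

Vulnerable victim enhancement: +25 months
Prior conviction enhancement: +38 months
Leadership role enhancement: +46 months
Adjusted term: 145 months + 25 months + 38 months + 46 months = 254 months
Acceptance of responsibility reduction: 15% of 254 months = 38 months (rounded down)
After reduction: 254 − 38 = 216 months
Cap at 190 months: 216 months exceeds the cap → 190 months
Minimum 121 months: 190 months meets the minimum, no increase.

Sentence: 190 months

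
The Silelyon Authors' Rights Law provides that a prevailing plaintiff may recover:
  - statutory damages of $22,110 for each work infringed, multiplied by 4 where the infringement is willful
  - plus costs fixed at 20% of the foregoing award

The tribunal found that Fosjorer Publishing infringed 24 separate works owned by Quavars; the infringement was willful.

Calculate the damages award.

$2,547,072

Statutory damages: 24 × $22,110 = $530,640
Multiplied by 4: 4 × $530,640 = $2,122,560
Costs: 20% of $2,122,560 = $424,512
Award plus costs: $2,122,560 + $424,512 = $2,547,072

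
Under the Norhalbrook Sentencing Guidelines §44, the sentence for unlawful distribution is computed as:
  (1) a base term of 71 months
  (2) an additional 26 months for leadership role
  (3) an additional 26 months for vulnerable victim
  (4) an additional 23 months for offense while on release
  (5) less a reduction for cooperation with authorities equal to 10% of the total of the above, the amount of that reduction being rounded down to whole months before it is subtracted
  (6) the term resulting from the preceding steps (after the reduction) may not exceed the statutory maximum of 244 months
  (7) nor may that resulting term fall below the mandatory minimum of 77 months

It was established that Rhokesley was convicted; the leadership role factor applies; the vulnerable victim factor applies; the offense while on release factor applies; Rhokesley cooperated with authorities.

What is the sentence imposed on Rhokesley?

132 months

Leadership role enhancement: +26 months
Vulnerable victim enhancement: +26 months
Offense while on release enhancement: +23 months
Adjusted term: 71 months + 26 months + 26 months + 23 months = 146 months
Cooperation with authorities reduction: 10% of 146 months = 14 months (rounded down)
After reduction: 146 − 14 = 132 months
Cap at 244 months: 132 months is within the cap, no reduction.
Minimum 77 months: 132 months meets the minimum, no increase.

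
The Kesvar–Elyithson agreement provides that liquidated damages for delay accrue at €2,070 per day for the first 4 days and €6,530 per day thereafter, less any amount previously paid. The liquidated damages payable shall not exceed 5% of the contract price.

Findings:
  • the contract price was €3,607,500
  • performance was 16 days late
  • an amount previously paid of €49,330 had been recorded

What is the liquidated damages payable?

Liquidated damages: €37,310

First 4 days: 4 × €2,070 = €8,280
Remaining days: (16 − 4) × €6,530 = €78,360
Accrued per-day damages: €8,280 + €78,360 = €86,640
Less amount previously paid: €86,640 − €49,330 = €37,310
Cap: 5% of €3,607,500 = €180,375
Cap at €180,375: €37,310 is within the cap, no reduction.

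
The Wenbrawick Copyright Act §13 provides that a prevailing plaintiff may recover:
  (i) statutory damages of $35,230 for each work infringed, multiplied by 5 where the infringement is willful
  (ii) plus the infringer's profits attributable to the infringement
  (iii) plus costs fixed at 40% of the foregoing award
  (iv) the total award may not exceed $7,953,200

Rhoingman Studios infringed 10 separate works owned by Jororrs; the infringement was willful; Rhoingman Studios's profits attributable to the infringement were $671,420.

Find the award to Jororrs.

Statutory damages: 10 × $35,230 = $352,300
Multiplied by 5: 5 × $352,300 = $1,761,500
Combined award: $1,761,500 + $671,420 = $2,432,920
Costs: 40% of $2,432,920 = $973,168
Award plus costs: $2,432,920 + $973,168 = $3,406,088
Cap at $7,953,200: $3,406,088 is within the cap, no reduction.

$3,406,088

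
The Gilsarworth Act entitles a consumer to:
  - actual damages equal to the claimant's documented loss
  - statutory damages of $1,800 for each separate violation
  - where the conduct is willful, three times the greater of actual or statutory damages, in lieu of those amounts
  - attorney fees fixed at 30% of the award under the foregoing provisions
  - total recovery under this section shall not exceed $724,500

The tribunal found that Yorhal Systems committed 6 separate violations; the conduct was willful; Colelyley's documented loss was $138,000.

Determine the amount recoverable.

Statutory damages: 6 × $1,800 = $10,800
Greater of actual damages ($138,000) or statutory damages ($10,800): $138,000
Trebled: 3 × $138,000 = $414,000
Attorney fees: 30% of $414,000 = $124,200
Total before cap: $414,000 + $124,200 = $538,200
Cap at $724,500: $538,200 is within the cap, no reduction.

Total recovery: $538,200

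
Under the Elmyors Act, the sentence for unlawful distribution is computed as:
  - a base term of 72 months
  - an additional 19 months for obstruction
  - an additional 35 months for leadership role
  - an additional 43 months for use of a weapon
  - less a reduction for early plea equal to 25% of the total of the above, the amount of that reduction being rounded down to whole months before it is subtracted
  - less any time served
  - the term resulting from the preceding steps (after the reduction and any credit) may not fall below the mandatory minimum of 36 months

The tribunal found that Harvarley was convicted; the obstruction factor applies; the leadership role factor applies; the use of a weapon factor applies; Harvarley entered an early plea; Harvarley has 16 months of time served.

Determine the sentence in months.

111 months

Obstruction enhancement: +19 months
Leadership role enhancement: +35 months
Use of a weapon enhancement: +43 months
Adjusted term: 72 months + 19 months + 35 months + 43 months = 169 months
Early plea reduction: 25% of 169 months = 42 months (rounded down)
After reduction: 169 − 42 = 127 months
Less time served: 127 months − 16 months = 111 months
Minimum 36 months: 111 months meets the minimum, no increase.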